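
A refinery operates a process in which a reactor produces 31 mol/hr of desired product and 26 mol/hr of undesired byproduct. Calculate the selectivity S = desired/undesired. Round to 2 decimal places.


S = desired product rate / undesired product rate
S = 31 / 26
S = 1.19


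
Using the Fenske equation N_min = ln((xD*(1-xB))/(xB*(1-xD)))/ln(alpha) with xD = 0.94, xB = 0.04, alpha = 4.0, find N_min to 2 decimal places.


N_min = ln((xD*(1-xB))/(xB*(1-xD))) / ln(alpha)
Numerator inside ln: 0.9024 / 0.0024 = 376.0
ln(376.0) = 5.929589
ln(alpha) = ln(4.0) = 1.386294
N_min = 5.929589 / 1.386294 = 4.28


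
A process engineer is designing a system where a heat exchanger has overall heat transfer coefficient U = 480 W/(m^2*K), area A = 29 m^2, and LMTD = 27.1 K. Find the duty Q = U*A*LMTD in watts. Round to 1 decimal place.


Q = U * A * LMTD
Q = 480 * 29 * 27.1
Q = 377232.0 W


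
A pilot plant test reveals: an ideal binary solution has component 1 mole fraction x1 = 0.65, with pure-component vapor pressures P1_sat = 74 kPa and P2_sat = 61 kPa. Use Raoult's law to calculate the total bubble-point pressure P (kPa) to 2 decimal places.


P = x1*P1_sat + x2*P2_sat
x2 = 1 - x1 = 1 - 0.65 = 0.35
P = 0.65*74 + 0.35*61
P = 48.1 + 21.35
P = 69.45 kPa


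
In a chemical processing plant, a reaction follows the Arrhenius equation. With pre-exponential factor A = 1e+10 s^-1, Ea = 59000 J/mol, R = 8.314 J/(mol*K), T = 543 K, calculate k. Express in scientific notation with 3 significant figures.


k = A * exp(-Ea/(R*T))
k = 1e+10 * exp(-59000 / (8.314 * 543))
k = 1e+10 * exp(-13.068994)
k = 2.11e+04


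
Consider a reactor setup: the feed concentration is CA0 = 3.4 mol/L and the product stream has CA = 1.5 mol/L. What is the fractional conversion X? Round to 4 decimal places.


X = (CA0 - CA) / CA0
X = (3.4 - 1.5) / 3.4
X = 1.9 / 3.4
X = 0.5588


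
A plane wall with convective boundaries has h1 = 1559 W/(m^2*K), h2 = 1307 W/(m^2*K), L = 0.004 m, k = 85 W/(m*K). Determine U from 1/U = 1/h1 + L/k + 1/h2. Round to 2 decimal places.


1/U = 1/h1 + L/k + 1/h2
1/U = 1/1559 + 0.004/85 + 1/1307
1/U = 0.0006414368 + 4.70588e-05 + 0.0007651109
1/U = 0.0014536065
U = 687.94 W/(m^2*K)


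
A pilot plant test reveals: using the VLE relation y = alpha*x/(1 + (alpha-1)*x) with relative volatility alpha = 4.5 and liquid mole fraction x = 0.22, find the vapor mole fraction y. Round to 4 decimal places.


y = alpha*x / (1 + (alpha-1)*x)
y = 4.5*0.22 / (1 + (4.5-1)*0.22)
y = 0.99 / (1 + 0.77)
y = 0.99 / 1.77
y = 0.5593


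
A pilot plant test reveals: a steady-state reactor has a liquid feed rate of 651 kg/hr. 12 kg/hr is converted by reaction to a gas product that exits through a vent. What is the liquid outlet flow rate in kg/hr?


Steady-state mass balance on the main outlet: F_out = F_in - F_removed
F_out = 651 - 12
F_out = 639 kg/hr


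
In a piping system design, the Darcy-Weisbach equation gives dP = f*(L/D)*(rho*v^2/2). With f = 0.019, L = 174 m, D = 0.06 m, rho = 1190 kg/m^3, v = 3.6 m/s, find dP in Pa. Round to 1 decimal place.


dP = f * (L/D) * (rho*v^2/2)
dP = 0.019 * (174/0.06) * (1190*3.6^2/2)
L/D = 2900.0
rho*v^2/2 = 1190*12.96/2 = 7711.2
dP = 0.019 * 2900.0 * 7711.2
dP = 424887.1 Pa


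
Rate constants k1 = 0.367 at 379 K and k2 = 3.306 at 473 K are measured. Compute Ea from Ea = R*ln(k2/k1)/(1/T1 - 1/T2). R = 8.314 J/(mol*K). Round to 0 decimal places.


Ea = R * ln(k2/k1) / (1/T1 - 1/T2)
ln(k2/k1) = ln(3.306/0.367) = 2.1981324
1/T1 - 1/T2 = 1/379 - 1/473 = 0.000524357523
Ea = 8.314 * 2.1981324 / 0.000524357523
Ea = 34853 J/mol


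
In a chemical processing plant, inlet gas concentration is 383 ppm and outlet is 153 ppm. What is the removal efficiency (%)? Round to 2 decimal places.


Efficiency = (G_in - G_out) / G_in * 100%
Efficiency = (383 - 153) / 383 * 100
Efficiency = 230 / 383 * 100
Efficiency = 60.05%


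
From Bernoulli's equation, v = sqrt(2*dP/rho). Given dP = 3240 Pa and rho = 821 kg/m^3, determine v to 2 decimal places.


v = sqrt(2*dP/rho)
v = sqrt(2*3240/821)
v = sqrt(7.892814)
v = 2.81 m/s


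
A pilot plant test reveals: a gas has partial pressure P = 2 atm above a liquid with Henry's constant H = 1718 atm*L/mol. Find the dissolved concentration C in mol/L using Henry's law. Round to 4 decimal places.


C = P / H
C = 2 / 1718
C = 0.0012 mol/L


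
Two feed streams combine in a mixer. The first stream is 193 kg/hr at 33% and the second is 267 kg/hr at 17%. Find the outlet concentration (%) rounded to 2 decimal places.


Mass balance on solute: F1*x1 + F2*x2 = F3*x3
F3 = F1 + F2 = 193 + 267 = 460 kg/hr
x3 = (F1*x1 + F2*x2)/F3
x3 = (193*0.33 + 267*0.17) / 460
x3 = 23.71%


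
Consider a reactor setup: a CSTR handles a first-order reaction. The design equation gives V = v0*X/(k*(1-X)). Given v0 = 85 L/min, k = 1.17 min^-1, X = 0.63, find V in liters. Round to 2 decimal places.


V = v0 * X / (k * (1 - X))
V = 85 * 0.63 / (1.17 * (1 - 0.63))
V = 53.55 / (1.17 * 0.37)
V = 53.55 / 0.4329
V = 123.70 L


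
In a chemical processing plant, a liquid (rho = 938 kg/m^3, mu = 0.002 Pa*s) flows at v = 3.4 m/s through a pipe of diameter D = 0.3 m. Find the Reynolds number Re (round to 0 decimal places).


Re = rho * v * D / mu
Re = 938 * 3.4 * 0.3 / 0.002
Re = 956.76 / 0.002
Re = 478380


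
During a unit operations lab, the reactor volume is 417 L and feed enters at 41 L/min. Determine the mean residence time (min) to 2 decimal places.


tau = V / v0
tau = 417 / 41
tau = 10.17 min


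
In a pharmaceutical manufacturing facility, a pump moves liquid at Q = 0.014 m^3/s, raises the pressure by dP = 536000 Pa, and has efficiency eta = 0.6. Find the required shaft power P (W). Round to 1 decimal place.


P = Q * dP / eta
P = 0.014 * 536000 / 0.6
P = 7504.0 / 0.6
P = 12506.7 W


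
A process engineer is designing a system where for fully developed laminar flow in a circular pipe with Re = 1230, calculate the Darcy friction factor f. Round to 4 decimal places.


f = 64 / Re
f = 64 / 1230
f = 0.0520


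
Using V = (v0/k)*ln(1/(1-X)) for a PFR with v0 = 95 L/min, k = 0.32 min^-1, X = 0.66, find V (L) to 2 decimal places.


V = (v0/k) * ln(1/(1-X))
V = (95/0.32) * ln(1/(1-0.66))
V = 296.875 * ln(2.941176)
V = 296.875 * 1.07881
V = 320.27 L


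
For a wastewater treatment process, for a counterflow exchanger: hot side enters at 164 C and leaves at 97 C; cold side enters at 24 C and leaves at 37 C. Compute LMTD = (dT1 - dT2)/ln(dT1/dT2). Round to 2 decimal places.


dT1 = Th_in - Tc_out = 164 - 37 = 127
dT2 = Th_out - Tc_in = 97 - 24 = 73
LMTD = (dT1 - dT2) / ln(dT1/dT2)
LMTD = (127 - 73) / ln(127/73)
LMTD = 97.52 K


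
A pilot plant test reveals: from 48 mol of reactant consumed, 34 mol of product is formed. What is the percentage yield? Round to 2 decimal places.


Yield = (moles product / moles consumed) * 100%
Yield = (34 / 48) * 100
Yield = 0.7083 * 100
Yield = 70.83%


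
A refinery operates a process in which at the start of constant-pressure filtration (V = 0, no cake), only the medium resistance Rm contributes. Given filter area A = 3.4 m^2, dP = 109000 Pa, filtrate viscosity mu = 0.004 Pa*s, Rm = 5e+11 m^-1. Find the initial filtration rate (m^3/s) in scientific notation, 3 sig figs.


rate = A * dP / (mu * Rm)
rate = 3.4 * 109000 / (0.004 * 5e+11)
rate = 370600.0 / 2.000e+09
rate = 1.85e-04 m^3/s


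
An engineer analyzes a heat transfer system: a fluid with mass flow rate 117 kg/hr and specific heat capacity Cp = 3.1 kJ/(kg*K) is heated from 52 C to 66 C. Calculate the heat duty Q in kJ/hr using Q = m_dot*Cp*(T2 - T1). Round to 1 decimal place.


Q = m_dot * Cp * (T2 - T1)
Q = 117 * 3.1 * (66 - 52)
Q = 117 * 3.1 * 14
Q = 5077.8 kJ/hr


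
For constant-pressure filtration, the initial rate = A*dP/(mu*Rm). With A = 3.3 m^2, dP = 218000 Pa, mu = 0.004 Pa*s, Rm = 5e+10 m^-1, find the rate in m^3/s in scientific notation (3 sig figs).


rate = A * dP / (mu * Rm)
rate = 3.3 * 218000 / (0.004 * 5e+10)
rate = 719400.0 / 2.000e+08
rate = 3.60e-03 m^3/s


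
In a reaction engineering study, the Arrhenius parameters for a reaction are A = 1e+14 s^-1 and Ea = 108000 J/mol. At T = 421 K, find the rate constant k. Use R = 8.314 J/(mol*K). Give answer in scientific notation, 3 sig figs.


k = A * exp(-Ea/(R*T))
k = 1e+14 * exp(-108000 / (8.314 * 421))
k = 1e+14 * exp(-30.855433)
k = 3.98e+00


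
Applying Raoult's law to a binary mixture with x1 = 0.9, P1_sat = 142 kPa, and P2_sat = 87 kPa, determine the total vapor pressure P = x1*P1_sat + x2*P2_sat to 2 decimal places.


P = x1*P1_sat + x2*P2_sat
x2 = 1 - x1 = 1 - 0.9 = 0.1
P = 0.9*142 + 0.1*87
P = 127.8 + 8.7
P = 136.50 kPa


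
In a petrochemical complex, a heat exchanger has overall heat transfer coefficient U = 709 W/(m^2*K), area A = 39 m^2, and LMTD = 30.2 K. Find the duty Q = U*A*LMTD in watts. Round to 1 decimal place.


Q = U * A * LMTD
Q = 709 * 39 * 30.2
Q = 835060.2 W


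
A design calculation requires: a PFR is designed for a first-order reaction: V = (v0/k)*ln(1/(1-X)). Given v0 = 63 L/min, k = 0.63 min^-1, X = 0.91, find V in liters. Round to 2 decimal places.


V = (v0/k) * ln(1/(1-X))
V = (63/0.63) * ln(1/(1-0.91))
V = 100.0 * ln(11.111111)
V = 100.0 * 2.407946
V = 240.79 L


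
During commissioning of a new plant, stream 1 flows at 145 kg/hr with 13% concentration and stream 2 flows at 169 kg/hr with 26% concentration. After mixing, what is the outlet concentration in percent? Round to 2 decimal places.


Mass balance on solute: F1*x1 + F2*x2 = F3*x3
F3 = F1 + F2 = 145 + 169 = 314 kg/hr
x3 = (F1*x1 + F2*x2)/F3
x3 = (145*0.13 + 169*0.26) / 314
x3 = 20.00%


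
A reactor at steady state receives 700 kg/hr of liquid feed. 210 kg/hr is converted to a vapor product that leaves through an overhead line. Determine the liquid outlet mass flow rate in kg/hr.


Steady-state mass balance on the main outlet: F_out = F_in - F_removed
F_out = 700 - 210
F_out = 490 kg/hr


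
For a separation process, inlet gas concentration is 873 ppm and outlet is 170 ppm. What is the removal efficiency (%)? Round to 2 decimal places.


Efficiency = (G_in - G_out) / G_in * 100%
Efficiency = (873 - 170) / 873 * 100
Efficiency = 703 / 873 * 100
Efficiency = 80.53%


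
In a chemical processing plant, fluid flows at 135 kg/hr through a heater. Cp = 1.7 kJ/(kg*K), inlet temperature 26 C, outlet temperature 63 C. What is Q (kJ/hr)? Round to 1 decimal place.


Q = m_dot * Cp * (T2 - T1)
Q = 135 * 1.7 * (63 - 26)
Q = 135 * 1.7 * 37
Q = 8491.5 kJ/hr


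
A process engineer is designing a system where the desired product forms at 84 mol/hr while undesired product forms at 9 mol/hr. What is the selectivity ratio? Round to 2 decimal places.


S = desired product rate / undesired product rate
S = 84 / 9
S = 9.33


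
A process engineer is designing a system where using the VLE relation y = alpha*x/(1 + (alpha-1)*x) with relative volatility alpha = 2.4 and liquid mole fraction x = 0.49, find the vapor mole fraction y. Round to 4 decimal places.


y = alpha*x / (1 + (alpha-1)*x)
y = 2.4*0.49 / (1 + (2.4-1)*0.49)
y = 1.176 / (1 + 0.686)
y = 1.176 / 1.686
y = 0.6975


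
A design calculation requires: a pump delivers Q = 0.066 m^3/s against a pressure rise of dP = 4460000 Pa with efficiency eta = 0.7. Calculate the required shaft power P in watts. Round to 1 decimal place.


P = Q * dP / eta
P = 0.066 * 4460000 / 0.7
P = 294360.0 / 0.7
P = 420514.3 W


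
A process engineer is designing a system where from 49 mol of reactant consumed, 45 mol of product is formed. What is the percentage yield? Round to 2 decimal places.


Yield = (moles product / moles consumed) * 100%
Yield = (45 / 49) * 100
Yield = 0.9184 * 100
Yield = 91.84%


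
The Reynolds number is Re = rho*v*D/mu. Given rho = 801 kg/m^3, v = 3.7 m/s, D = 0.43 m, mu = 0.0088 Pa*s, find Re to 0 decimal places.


Re = rho * v * D / mu
Re = 801 * 3.7 * 0.43 / 0.0088
Re = 1274.391 / 0.0088
Re = 144817


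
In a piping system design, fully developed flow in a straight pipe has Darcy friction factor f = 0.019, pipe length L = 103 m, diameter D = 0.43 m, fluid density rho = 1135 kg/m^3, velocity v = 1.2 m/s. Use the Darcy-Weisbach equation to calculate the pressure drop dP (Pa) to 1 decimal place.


dP = f * (L/D) * (rho*v^2/2)
dP = 0.019 * (103/0.43) * (1135*1.2^2/2)
L/D = 239.53488372
rho*v^2/2 = 1135*1.44/2 = 817.2
dP = 0.019 * 239.53488372 * 817.2
dP = 3719.2 Pa


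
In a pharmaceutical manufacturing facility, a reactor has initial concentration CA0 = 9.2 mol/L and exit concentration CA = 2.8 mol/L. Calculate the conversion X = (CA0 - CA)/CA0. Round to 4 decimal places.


X = (CA0 - CA) / CA0
X = (9.2 - 2.8) / 9.2
X = 6.4 / 9.2
X = 0.6957


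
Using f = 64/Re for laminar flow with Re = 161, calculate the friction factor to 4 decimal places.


f = 64 / Re
f = 64 / 161
f = 0.3975


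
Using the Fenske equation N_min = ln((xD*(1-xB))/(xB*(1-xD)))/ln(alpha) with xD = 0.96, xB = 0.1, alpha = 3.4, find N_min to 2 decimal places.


N_min = ln((xD*(1-xB))/(xB*(1-xD))) / ln(alpha)
Numerator inside ln: 0.864 / 0.004 = 216.0
ln(216.0) = 5.375278
ln(alpha) = ln(3.4) = 1.223775
N_min = 5.375278 / 1.223775 = 4.39


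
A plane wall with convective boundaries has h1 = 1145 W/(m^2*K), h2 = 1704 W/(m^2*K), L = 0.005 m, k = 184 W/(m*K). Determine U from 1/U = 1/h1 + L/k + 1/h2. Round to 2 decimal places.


1/U = 1/h1 + L/k + 1/h2
1/U = 1/1145 + 0.005/184 + 1/1704
1/U = 0.0008733624 + 2.71739e-05 + 0.0005868545
1/U = 0.0014873908
U = 672.32 W/(m^2*K)


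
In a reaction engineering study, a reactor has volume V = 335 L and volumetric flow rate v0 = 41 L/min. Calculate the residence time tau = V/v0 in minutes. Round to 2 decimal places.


tau = V / v0
tau = 335 / 41
tau = 8.17 min


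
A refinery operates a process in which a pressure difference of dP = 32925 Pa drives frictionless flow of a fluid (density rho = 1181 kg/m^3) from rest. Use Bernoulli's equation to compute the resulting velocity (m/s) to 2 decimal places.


v = sqrt(2*dP/rho)
v = sqrt(2*32925/1181)
v = sqrt(55.757832)
v = 7.47 m/s


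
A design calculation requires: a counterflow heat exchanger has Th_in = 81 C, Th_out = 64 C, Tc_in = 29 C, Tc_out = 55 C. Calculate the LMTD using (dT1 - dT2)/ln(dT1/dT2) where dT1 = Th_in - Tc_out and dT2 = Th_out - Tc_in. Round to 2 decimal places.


dT1 = Th_in - Tc_out = 81 - 55 = 26
dT2 = Th_out - Tc_in = 64 - 29 = 35
LMTD = (dT1 - dT2) / ln(dT1/dT2)
LMTD = (26 - 35) / ln(26/35)
LMTD = 30.28 K


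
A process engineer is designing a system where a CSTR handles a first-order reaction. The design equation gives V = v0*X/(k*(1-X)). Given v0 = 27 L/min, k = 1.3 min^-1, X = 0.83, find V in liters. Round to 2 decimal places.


V = v0 * X / (k * (1 - X))
V = 27 * 0.83 / (1.3 * (1 - 0.83))
V = 22.41 / (1.3 * 0.17)
V = 22.41 / 0.221
V = 101.40 L


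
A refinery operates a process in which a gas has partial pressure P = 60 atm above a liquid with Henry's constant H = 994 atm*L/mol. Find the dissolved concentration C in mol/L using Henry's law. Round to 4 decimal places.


C = P / H
C = 60 / 994
C = 0.0604 mol/L


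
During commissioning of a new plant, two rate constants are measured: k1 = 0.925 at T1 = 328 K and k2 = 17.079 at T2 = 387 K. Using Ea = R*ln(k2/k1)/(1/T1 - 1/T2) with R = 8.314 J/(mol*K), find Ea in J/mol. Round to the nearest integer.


Ea = R * ln(k2/k1) / (1/T1 - 1/T2)
ln(k2/k1) = ln(17.079/0.925) = 2.9158112
1/T1 - 1/T2 = 1/328 - 1/387 = 0.00046480116
Ea = 8.314 * 2.9158112 / 0.00046480116
Ea = 52156 J/mol


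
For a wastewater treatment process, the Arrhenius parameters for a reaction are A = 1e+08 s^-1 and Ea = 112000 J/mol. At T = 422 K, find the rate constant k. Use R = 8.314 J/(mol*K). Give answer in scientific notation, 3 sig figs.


k = A * exp(-Ea/(R*T))
k = 1e+08 * exp(-112000 / (8.314 * 422))
k = 1e+08 * exp(-31.922401)
k = 1.37e-06


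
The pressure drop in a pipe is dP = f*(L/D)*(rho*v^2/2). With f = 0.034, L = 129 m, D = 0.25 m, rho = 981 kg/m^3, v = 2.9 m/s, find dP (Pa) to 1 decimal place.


dP = f * (L/D) * (rho*v^2/2)
dP = 0.034 * (129/0.25) * (981*2.9^2/2)
L/D = 516.0
rho*v^2/2 = 981*8.41/2 = 4125.105
dP = 0.034 * 516.0 * 4125.105
dP = 72370.8 Pa


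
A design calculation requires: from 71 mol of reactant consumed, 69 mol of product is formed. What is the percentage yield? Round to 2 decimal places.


Yield = (moles product / moles consumed) * 100%
Yield = (69 / 71) * 100
Yield = 0.9718 * 100
Yield = 97.18%


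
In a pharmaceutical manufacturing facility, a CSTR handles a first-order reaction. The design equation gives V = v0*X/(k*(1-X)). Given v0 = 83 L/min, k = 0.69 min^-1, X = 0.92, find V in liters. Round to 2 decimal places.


V = v0 * X / (k * (1 - X))
V = 83 * 0.92 / (0.69 * (1 - 0.92))
V = 76.36 / (0.69 * 0.08)
V = 76.36 / 0.0552
V = 1383.33 L


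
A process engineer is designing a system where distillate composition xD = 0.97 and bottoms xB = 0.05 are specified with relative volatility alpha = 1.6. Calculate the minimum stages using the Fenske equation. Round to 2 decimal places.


N_min = ln((xD*(1-xB))/(xB*(1-xD))) / ln(alpha)
Numerator inside ln: 0.9215 / 0.0015 = 614.333333
ln(614.333333) = 6.420538
ln(alpha) = ln(1.6) = 0.470004
N_min = 6.420538 / 0.470004 = 13.66


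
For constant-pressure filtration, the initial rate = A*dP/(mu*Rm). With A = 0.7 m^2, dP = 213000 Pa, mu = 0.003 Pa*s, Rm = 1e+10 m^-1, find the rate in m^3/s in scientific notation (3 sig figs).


rate = A * dP / (mu * Rm)
rate = 0.7 * 213000 / (0.003 * 1e+10)
rate = 149100.0 / 3.000e+07
rate = 4.97e-03 m^3/s


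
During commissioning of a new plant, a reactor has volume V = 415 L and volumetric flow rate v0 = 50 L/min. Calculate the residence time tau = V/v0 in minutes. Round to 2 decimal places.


tau = V / v0
tau = 415 / 50
tau = 8.30 min


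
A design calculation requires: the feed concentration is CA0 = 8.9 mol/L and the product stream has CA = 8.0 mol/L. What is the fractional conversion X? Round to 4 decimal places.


X = (CA0 - CA) / CA0
X = (8.9 - 8.0) / 8.9
X = 0.9 / 8.9
X = 0.1011


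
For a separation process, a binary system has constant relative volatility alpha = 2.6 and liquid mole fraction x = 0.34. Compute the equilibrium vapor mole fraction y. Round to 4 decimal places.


y = alpha*x / (1 + (alpha-1)*x)
y = 2.6*0.34 / (1 + (2.6-1)*0.34)
y = 0.884 / (1 + 0.544)
y = 0.884 / 1.544
y = 0.5725


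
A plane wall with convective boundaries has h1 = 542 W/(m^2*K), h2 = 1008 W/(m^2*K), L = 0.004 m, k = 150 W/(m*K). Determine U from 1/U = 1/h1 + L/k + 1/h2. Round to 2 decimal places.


1/U = 1/h1 + L/k + 1/h2
1/U = 1/542 + 0.004/150 + 1/1008
1/U = 0.0018450185 + 2.66667e-05 + 0.0009920635
1/U = 0.0028637487
U = 349.19 W/(m^2*K)


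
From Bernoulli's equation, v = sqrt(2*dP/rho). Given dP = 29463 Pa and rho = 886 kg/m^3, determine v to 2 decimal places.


v = sqrt(2*dP/rho)
v = sqrt(2*29463/886)
v = sqrt(66.507901)
v = 8.16 m/s


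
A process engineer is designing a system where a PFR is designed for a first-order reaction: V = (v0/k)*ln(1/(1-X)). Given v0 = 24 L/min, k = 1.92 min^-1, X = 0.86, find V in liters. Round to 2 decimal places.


V = (v0/k) * ln(1/(1-X))
V = (24/1.92) * ln(1/(1-0.86))
V = 12.5 * ln(7.142857)
V = 12.5 * 1.966113
V = 24.58 L


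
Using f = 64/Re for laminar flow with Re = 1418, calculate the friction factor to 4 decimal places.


f = 64 / Re
f = 64 / 1418
f = 0.0451


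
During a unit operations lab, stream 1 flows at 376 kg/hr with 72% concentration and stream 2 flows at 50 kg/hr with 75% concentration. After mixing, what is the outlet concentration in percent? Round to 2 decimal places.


Mass balance on solute: F1*x1 + F2*x2 = F3*x3
F3 = F1 + F2 = 376 + 50 = 426 kg/hr
x3 = (F1*x1 + F2*x2)/F3
x3 = (376*0.72 + 50*0.75) / 426
x3 = 72.35%


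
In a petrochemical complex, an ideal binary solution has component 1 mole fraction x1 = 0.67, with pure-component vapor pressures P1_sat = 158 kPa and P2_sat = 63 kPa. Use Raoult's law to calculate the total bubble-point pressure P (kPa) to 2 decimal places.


P = x1*P1_sat + x2*P2_sat
x2 = 1 - x1 = 1 - 0.67 = 0.33
P = 0.67*158 + 0.33*63
P = 105.86 + 20.79
P = 126.65 kPa


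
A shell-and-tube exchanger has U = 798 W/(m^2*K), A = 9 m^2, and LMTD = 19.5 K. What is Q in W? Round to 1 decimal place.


Q = U * A * LMTD
Q = 798 * 9 * 19.5
Q = 140049.0 W


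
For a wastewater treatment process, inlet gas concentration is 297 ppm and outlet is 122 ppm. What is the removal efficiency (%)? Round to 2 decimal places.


Efficiency = (G_in - G_out) / G_in * 100%
Efficiency = (297 - 122) / 297 * 100
Efficiency = 175 / 297 * 100
Efficiency = 58.92%


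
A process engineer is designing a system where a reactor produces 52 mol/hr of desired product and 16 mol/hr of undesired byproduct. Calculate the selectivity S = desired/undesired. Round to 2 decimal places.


S = desired product rate / undesired product rate
S = 52 / 16
S = 3.25


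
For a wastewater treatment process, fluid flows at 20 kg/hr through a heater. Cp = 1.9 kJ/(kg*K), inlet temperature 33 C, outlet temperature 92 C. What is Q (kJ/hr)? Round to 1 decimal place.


Q = m_dot * Cp * (T2 - T1)
Q = 20 * 1.9 * (92 - 33)
Q = 20 * 1.9 * 59
Q = 2242.0 kJ/hr


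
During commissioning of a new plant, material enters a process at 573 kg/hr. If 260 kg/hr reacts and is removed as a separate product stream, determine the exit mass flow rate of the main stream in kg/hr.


Steady-state mass balance on the main outlet: F_out = F_in - F_removed
F_out = 573 - 260
F_out = 313 kg/hr


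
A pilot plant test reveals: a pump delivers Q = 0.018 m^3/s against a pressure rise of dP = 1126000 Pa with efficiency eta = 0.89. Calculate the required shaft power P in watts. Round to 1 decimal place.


P = Q * dP / eta
P = 0.018 * 1126000 / 0.89
P = 20268.0 / 0.89
P = 22773.0 W


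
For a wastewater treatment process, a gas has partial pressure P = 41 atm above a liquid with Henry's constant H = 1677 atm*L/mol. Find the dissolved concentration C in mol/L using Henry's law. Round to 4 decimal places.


C = P / H
C = 41 / 1677
C = 0.0244 mol/L


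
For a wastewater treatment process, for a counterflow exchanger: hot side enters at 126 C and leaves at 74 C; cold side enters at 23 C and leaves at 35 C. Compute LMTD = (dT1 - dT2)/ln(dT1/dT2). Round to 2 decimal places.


dT1 = Th_in - Tc_out = 126 - 35 = 91
dT2 = Th_out - Tc_in = 74 - 23 = 51
LMTD = (dT1 - dT2) / ln(dT1/dT2)
LMTD = (91 - 51) / ln(91/51)
LMTD = 69.08 K


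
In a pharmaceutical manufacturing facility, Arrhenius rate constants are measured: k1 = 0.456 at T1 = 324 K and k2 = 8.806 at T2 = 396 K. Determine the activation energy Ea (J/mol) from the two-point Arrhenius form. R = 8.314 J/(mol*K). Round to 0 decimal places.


Ea = R * ln(k2/k1) / (1/T1 - 1/T2)
ln(k2/k1) = ln(8.806/0.456) = 2.9606958
1/T1 - 1/T2 = 1/324 - 1/396 = 0.000561167228
Ea = 8.314 * 2.9606958 / 0.000561167228
Ea = 43864 J/mol


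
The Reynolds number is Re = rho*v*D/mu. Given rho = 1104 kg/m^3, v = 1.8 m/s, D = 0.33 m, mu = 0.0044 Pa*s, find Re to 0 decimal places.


Re = rho * v * D / mu
Re = 1104 * 1.8 * 0.33 / 0.0044
Re = 655.776 / 0.0044
Re = 149040


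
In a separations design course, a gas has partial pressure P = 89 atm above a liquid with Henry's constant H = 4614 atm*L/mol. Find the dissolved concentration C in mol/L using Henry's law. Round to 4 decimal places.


C = P / H
C = 89 / 4614
C = 0.0193 mol/L


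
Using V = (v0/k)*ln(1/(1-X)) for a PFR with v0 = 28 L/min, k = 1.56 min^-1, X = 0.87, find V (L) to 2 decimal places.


V = (v0/k) * ln(1/(1-X))
V = (28/1.56) * ln(1/(1-0.87))
V = 17.948718 * ln(7.692308)
V = 17.948718 * 2.040221
V = 36.62 L


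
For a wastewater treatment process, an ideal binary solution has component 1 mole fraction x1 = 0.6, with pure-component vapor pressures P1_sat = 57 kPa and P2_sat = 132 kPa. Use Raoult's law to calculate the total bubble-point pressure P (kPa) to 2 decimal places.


P = x1*P1_sat + x2*P2_sat
x2 = 1 - x1 = 1 - 0.6 = 0.4
P = 0.6*57 + 0.4*132
P = 34.2 + 52.8
P = 87.00 kPa


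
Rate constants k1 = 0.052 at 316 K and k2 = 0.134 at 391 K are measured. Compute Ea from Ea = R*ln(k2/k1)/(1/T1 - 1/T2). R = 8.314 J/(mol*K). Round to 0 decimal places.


Ea = R * ln(k2/k1) / (1/T1 - 1/T2)
ln(k2/k1) = ln(0.134/0.052) = 0.9465961
1/T1 - 1/T2 = 1/316 - 1/391 = 0.000607012205
Ea = 8.314 * 0.9465961 / 0.000607012205
Ea = 12965 J/mol


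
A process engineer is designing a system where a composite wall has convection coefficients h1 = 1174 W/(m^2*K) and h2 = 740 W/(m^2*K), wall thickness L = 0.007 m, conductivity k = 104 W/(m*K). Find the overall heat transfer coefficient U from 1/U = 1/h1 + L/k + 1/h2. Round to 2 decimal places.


1/U = 1/h1 + L/k + 1/h2
1/U = 1/1174 + 0.007/104 + 1/740
1/U = 0.0008517888 + 6.73077e-05 + 0.0013513514
1/U = 0.0022704479
U = 440.44 W/(m^2*K)


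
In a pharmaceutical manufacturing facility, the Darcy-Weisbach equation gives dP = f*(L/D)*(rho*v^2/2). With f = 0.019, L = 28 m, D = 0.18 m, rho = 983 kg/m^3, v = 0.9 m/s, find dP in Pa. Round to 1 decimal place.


dP = f * (L/D) * (rho*v^2/2)
dP = 0.019 * (28/0.18) * (983*0.9^2/2)
L/D = 155.55555556
rho*v^2/2 = 983*0.81/2 = 398.115
dP = 0.019 * 155.55555556 * 398.115
dP = 1176.7 Pa


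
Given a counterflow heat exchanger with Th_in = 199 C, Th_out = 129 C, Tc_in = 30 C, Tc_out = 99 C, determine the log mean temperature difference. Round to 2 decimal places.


dT1 = Th_in - Tc_out = 199 - 99 = 100
dT2 = Th_out - Tc_in = 129 - 30 = 99
LMTD = (dT1 - dT2) / ln(dT1/dT2)
LMTD = (100 - 99) / ln(100/99)
LMTD = 99.50 K


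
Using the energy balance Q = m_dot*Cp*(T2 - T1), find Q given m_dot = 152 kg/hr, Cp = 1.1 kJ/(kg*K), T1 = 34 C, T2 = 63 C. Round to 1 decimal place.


Q = m_dot * Cp * (T2 - T1)
Q = 152 * 1.1 * (63 - 34)
Q = 152 * 1.1 * 29
Q = 4848.8 kJ/hr


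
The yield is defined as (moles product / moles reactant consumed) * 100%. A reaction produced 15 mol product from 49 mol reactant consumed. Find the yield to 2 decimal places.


Yield = (moles product / moles consumed) * 100%
Yield = (15 / 49) * 100
Yield = 0.3061 * 100
Yield = 30.61%


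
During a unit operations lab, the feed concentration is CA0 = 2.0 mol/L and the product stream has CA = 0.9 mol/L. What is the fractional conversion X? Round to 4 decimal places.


X = (CA0 - CA) / CA0
X = (2.0 - 0.9) / 2.0
X = 1.1 / 2.0
X = 0.5500


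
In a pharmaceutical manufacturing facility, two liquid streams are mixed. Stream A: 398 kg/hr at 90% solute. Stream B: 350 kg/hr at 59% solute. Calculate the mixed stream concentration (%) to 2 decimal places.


Mass balance on solute: F1*x1 + F2*x2 = F3*x3
F3 = F1 + F2 = 398 + 350 = 748 kg/hr
x3 = (F1*x1 + F2*x2)/F3
x3 = (398*0.9 + 350*0.59) / 748
x3 = 75.49%


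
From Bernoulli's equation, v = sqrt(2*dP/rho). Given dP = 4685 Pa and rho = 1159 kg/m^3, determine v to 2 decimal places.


v = sqrt(2*dP/rho)
v = sqrt(2*4685/1159)
v = sqrt(8.084556)
v = 2.84 m/s


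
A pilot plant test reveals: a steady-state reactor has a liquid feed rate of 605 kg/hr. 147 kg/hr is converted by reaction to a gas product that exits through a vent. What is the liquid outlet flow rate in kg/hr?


Steady-state mass balance on the main outlet: F_out = F_in - F_removed
F_out = 605 - 147
F_out = 458 kg/hr


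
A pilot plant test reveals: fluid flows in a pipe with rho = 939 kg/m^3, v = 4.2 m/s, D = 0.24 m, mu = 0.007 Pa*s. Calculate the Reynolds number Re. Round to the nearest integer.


Re = rho * v * D / mu
Re = 939 * 4.2 * 0.24 / 0.007
Re = 946.512 / 0.007
Re = 135216


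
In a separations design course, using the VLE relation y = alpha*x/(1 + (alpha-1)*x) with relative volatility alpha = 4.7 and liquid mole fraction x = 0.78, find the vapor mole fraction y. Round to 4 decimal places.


y = alpha*x / (1 + (alpha-1)*x)
y = 4.7*0.78 / (1 + (4.7-1)*0.78)
y = 3.666 / (1 + 2.886)
y = 3.666 / 3.886
y = 0.9434


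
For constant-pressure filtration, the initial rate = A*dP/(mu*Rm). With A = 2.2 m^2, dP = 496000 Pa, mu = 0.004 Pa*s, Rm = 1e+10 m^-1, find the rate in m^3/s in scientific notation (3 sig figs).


rate = A * dP / (mu * Rm)
rate = 2.2 * 496000 / (0.004 * 1e+10)
rate = 1091200.0 / 4.000e+07
rate = 2.73e-02 m^3/s


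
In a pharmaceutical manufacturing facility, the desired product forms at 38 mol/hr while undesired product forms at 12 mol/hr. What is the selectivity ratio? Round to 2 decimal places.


S = desired product rate / undesired product rate
S = 38 / 12
S = 3.17


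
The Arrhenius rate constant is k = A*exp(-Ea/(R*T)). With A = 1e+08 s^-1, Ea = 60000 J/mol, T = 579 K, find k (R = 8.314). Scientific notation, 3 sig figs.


k = A * exp(-Ea/(R*T))
k = 1e+08 * exp(-60000 / (8.314 * 579))
k = 1e+08 * exp(-12.46415)
k = 3.86e+02


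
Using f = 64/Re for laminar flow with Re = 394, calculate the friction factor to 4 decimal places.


f = 64 / Re
f = 64 / 394
f = 0.1624


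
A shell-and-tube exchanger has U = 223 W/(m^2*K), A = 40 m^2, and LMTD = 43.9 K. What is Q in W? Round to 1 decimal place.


Q = U * A * LMTD
Q = 223 * 40 * 43.9
Q = 391588.0 W


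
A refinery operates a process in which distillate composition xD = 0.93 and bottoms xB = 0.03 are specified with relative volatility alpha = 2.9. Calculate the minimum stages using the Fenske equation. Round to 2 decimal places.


N_min = ln((xD*(1-xB))/(xB*(1-xD))) / ln(alpha)
Numerator inside ln: 0.9021 / 0.0021 = 429.571429
ln(429.571429) = 6.062788
ln(alpha) = ln(2.9) = 1.064711
N_min = 6.062788 / 1.064711 = 5.69


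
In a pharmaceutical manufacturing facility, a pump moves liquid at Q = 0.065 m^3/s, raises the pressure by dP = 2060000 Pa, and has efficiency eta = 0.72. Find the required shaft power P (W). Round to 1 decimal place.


P = Q * dP / eta
P = 0.065 * 2060000 / 0.72
P = 133900.0 / 0.72
P = 185972.2 W


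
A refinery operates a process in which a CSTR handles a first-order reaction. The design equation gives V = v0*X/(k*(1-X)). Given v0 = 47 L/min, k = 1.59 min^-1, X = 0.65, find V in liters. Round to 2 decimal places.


V = v0 * X / (k * (1 - X))
V = 47 * 0.65 / (1.59 * (1 - 0.65))
V = 30.55 / (1.59 * 0.35)
V = 30.55 / 0.5565
V = 54.90 L


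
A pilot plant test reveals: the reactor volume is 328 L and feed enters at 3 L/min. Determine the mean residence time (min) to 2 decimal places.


tau = V / v0
tau = 328 / 3
tau = 109.33 min


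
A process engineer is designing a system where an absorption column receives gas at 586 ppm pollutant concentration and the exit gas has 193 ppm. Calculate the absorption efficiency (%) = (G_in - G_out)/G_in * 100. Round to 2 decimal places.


Efficiency = (G_in - G_out) / G_in * 100%
Efficiency = (586 - 193) / 586 * 100
Efficiency = 393 / 586 * 100
Efficiency = 67.06%


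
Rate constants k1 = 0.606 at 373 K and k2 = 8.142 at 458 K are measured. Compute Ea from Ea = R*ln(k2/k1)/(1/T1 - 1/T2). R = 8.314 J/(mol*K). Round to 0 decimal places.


Ea = R * ln(k2/k1) / (1/T1 - 1/T2)
ln(k2/k1) = ln(8.142/0.606) = 2.5979111
1/T1 - 1/T2 = 1/373 - 1/458 = 0.000497559034
Ea = 8.314 * 2.5979111 / 0.000497559034
Ea = 43410 J/mol


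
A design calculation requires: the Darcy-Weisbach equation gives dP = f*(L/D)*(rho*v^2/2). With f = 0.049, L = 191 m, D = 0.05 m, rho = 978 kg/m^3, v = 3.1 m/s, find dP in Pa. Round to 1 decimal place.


dP = f * (L/D) * (rho*v^2/2)
dP = 0.049 * (191/0.05) * (978*3.1^2/2)
L/D = 3820.0
rho*v^2/2 = 978*9.61/2 = 4699.29
dP = 0.049 * 3820.0 * 4699.29
dP = 879613.1 Pa


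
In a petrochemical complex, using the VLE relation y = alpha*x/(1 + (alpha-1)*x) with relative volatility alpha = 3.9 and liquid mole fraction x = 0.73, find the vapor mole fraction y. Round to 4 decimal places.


y = alpha*x / (1 + (alpha-1)*x)
y = 3.9*0.73 / (1 + (3.9-1)*0.73)
y = 2.847 / (1 + 2.117)
y = 2.847 / 3.117
y = 0.9134


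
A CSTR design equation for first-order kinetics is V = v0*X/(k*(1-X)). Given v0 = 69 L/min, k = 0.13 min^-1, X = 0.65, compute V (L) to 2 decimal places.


V = v0 * X / (k * (1 - X))
V = 69 * 0.65 / (0.13 * (1 - 0.65))
V = 44.85 / (0.13 * 0.35)
V = 44.85 / 0.0455
V = 985.71 L


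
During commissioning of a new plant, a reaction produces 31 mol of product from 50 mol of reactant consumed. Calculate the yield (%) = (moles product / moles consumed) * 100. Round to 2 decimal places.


Yield = (moles product / moles consumed) * 100%
Yield = (31 / 50) * 100
Yield = 0.62 * 100
Yield = 62.00%


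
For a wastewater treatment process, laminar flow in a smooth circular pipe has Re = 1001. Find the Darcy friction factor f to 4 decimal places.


f = 64 / Re
f = 64 / 1001
f = 0.0639


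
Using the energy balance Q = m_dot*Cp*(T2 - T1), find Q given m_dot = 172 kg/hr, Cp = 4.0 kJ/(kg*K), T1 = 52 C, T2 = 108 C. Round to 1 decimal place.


Q = m_dot * Cp * (T2 - T1)
Q = 172 * 4.0 * (108 - 52)
Q = 172 * 4.0 * 56
Q = 38528.0 kJ/hr


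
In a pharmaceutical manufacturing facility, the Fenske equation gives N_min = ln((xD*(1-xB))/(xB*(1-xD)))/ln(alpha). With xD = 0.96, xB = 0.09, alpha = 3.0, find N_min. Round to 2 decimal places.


N_min = ln((xD*(1-xB))/(xB*(1-xD))) / ln(alpha)
Numerator inside ln: 0.8736 / 0.0036 = 242.666667
ln(242.666667) = 5.491689
ln(alpha) = ln(3.0) = 1.098612
N_min = 5.491689 / 1.098612 = 5.00


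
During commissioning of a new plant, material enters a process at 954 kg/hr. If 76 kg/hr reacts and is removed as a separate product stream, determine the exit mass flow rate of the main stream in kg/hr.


Steady-state mass balance on the main outlet: F_out = F_in - F_removed
F_out = 954 - 76
F_out = 878 kg/hr


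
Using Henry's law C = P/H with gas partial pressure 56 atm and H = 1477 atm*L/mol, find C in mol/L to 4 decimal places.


C = P / H
C = 56 / 1477
C = 0.0379 mol/L


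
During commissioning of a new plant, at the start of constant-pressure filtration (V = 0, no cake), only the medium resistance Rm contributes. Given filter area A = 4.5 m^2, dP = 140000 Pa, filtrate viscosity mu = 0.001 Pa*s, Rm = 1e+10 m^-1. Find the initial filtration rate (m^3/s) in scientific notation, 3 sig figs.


rate = A * dP / (mu * Rm)
rate = 4.5 * 140000 / (0.001 * 1e+10)
rate = 630000.0 / 1.000e+07
rate = 6.30e-02 m^3/s


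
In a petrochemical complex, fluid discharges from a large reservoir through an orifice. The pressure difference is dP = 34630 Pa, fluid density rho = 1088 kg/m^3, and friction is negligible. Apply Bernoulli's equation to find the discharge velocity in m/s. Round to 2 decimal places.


v = sqrt(2*dP/rho)
v = sqrt(2*34630/1088)
v = sqrt(63.658088)
v = 7.98 m/s


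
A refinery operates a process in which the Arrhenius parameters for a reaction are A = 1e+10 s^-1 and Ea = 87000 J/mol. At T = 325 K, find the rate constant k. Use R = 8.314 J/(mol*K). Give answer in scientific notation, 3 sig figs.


k = A * exp(-Ea/(R*T))
k = 1e+10 * exp(-87000 / (8.314 * 325))
k = 1e+10 * exp(-32.197776)
k = 1.04e-04


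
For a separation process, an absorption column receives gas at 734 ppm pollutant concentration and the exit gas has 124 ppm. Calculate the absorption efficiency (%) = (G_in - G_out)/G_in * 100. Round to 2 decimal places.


Efficiency = (G_in - G_out) / G_in * 100%
Efficiency = (734 - 124) / 734 * 100
Efficiency = 610 / 734 * 100
Efficiency = 83.11%


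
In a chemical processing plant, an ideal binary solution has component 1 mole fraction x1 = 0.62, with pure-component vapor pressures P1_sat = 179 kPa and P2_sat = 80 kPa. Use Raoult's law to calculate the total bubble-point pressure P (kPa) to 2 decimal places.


P = x1*P1_sat + x2*P2_sat
x2 = 1 - x1 = 1 - 0.62 = 0.38
P = 0.62*179 + 0.38*80
P = 110.98 + 30.4
P = 141.38 kPa


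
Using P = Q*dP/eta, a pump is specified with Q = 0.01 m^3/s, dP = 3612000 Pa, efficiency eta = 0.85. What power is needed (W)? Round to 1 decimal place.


P = Q * dP / eta
P = 0.01 * 3612000 / 0.85
P = 36120.0 / 0.85
P = 42494.1 W


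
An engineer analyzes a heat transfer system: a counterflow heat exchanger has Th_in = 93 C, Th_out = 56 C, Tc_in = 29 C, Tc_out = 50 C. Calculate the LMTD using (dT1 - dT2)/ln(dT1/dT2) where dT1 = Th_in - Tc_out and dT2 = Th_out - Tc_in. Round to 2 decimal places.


dT1 = Th_in - Tc_out = 93 - 50 = 43
dT2 = Th_out - Tc_in = 56 - 29 = 27
LMTD = (dT1 - dT2) / ln(dT1/dT2)
LMTD = (43 - 27) / ln(43/27)
LMTD = 34.38 K


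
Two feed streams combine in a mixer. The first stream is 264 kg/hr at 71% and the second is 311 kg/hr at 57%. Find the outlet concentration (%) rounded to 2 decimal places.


Mass balance on solute: F1*x1 + F2*x2 = F3*x3
F3 = F1 + F2 = 264 + 311 = 575 kg/hr
x3 = (F1*x1 + F2*x2)/F3
x3 = (264*0.71 + 311*0.57) / 575
x3 = 63.43%


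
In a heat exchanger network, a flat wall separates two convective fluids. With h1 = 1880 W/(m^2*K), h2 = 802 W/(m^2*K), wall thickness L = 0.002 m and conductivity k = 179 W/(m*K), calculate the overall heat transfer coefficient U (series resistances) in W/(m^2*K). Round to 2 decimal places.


1/U = 1/h1 + L/k + 1/h2
1/U = 1/1880 + 0.002/179 + 1/802
1/U = 0.0005319149 + 1.11732e-05 + 0.0012468828
1/U = 0.0017899709
U = 558.67 W/(m^2*K)


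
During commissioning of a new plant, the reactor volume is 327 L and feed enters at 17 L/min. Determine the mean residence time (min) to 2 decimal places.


tau = V / v0
tau = 327 / 17
tau = 19.24 min


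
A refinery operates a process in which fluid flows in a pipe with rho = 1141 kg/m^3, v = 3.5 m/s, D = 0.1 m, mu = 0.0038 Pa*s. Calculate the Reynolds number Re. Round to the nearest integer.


Re = rho * v * D / mu
Re = 1141 * 3.5 * 0.1 / 0.0038
Re = 399.35 / 0.0038
Re = 105092


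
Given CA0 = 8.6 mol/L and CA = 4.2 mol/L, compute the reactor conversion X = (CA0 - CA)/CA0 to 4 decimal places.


X = (CA0 - CA) / CA0
X = (8.6 - 4.2) / 8.6
X = 4.4 / 8.6
X = 0.5116


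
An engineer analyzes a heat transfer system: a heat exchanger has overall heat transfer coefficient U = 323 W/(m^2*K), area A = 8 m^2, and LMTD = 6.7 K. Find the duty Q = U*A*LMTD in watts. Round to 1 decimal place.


Q = U * A * LMTD
Q = 323 * 8 * 6.7
Q = 17312.8 W


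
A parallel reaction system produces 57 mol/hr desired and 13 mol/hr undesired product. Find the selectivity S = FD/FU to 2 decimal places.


S = desired product rate / undesired product rate
S = 57 / 13
S = 4.38


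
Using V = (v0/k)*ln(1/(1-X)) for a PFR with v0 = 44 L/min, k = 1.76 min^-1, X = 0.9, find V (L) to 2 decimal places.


V = (v0/k) * ln(1/(1-X))
V = (44/1.76) * ln(1/(1-0.9))
V = 25.0 * ln(10.0)
V = 25.0 * 2.302585
V = 57.56 L


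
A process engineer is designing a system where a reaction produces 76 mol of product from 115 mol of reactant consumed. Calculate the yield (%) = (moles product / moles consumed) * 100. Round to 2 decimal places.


Yield = (moles product / moles consumed) * 100%
Yield = (76 / 115) * 100
Yield = 0.6609 * 100
Yield = 66.09%


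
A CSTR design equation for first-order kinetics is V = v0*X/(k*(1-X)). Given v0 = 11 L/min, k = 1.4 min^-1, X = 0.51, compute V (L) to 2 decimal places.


V = v0 * X / (k * (1 - X))
V = 11 * 0.51 / (1.4 * (1 - 0.51))
V = 5.61 / (1.4 * 0.49)
V = 5.61 / 0.686
V = 8.18 L


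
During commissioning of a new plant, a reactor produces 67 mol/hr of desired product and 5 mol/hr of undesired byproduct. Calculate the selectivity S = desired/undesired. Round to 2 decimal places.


S = desired product rate / undesired product rate
S = 67 / 5
S = 13.40


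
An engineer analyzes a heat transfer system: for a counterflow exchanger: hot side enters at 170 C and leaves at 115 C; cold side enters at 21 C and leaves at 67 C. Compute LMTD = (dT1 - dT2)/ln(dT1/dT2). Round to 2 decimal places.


dT1 = Th_in - Tc_out = 170 - 67 = 103
dT2 = Th_out - Tc_in = 115 - 21 = 94
LMTD = (dT1 - dT2) / ln(dT1/dT2)
LMTD = (103 - 94) / ln(103/94)
LMTD = 98.43 K
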